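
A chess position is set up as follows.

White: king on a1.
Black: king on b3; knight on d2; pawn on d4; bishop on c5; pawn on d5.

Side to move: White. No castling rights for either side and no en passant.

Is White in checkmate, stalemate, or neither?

stalemate

White to move; white king on a1.
In check: no.
King squares — b1: attacked by Nd2; a2: attacked by Kb3; b2: attacked by Kb3.
Legal moves for White: none.
Not in check and no legal moves → stalemate.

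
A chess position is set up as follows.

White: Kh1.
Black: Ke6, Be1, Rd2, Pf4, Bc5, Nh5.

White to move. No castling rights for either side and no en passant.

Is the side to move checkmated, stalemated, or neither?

White to move; white king on h1.
In check: no.
King squares — g1: attacked by Bc5; g2: attacked by Rd2; h2: attacked by Rd2.
Legal moves for White: none.
Not in check and no legal moves → stalemate.

stalemate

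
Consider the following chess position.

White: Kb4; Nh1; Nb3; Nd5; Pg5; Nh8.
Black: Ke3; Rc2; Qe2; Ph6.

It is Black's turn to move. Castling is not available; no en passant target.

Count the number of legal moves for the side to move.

Black to move; king on e3.
In check: yes, from the white knight on d5.
Legal moves: Ke4, Kf3, Kd3.
Count: 3.

3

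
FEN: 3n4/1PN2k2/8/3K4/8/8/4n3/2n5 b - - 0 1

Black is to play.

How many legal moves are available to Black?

Black to move; king on f7.
In check: no.
Legal moves: Nxb7, Ne6, Nc6, Kg8, Kf8, Kg7, Ke7, Kg6, Kf6, Nf4+, Nd4, Ng3, Nc3+, Ng1, Nd3, Nb3, Na2.
Count: 17.

17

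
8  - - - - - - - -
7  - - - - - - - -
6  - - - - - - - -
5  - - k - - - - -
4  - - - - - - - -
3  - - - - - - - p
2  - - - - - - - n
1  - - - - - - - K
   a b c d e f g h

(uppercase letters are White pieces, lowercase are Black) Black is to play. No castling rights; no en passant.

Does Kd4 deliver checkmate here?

no

After Kd4: white king on h1; in check: no.
White is not in check, so this cannot be checkmate.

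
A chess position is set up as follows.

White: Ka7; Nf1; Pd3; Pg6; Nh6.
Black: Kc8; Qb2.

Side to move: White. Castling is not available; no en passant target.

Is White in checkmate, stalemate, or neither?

White to move; white king on a7.
In check: no.
Legal moves for White: Ka8, Ka6, Ng8, Nf7, Nf5, Ng4, Ng3, Ne3, Nh2, Nd2, g7, d4.
White has 12 legal moves and is not in check → neither.

neither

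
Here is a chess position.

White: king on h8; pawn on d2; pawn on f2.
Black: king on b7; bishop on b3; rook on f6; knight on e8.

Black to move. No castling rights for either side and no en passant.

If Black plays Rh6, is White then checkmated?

After Rh6: white king on h8; in check: yes, from the black rook on h6.
King squares — g7: attacked by Ne8; h7: attacked by Rh6; g8: attacked by Bb3.
White has no legal moves → checkmate.

yes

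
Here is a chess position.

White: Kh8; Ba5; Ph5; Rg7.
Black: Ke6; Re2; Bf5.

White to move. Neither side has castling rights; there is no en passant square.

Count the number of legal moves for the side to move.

White to move; king on h8.
In check: no.
Legal moves: Kg8, Rg8, Rh7, Rf7, Re7+, Rd7, Rc7, Rb7, Ra7, Rg6+, Rg5, Rg4, Rg3, Rg2, Rg1, Bd8, Bc7, Bb6, Bb4, Bc3, Bd2, Be1, h6.
Count: 23.

23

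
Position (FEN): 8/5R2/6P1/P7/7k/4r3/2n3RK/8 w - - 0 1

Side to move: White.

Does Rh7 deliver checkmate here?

yes

After Rh7: black king on h4; in check: yes, from the white rook on h7.
King squares — g3: attacked by Rg2; h3: attacked by Kh2; g4: attacked by Rg2; g5: attacked by Rg2; h5: attacked by Rh7.
Black has no legal moves → checkmate.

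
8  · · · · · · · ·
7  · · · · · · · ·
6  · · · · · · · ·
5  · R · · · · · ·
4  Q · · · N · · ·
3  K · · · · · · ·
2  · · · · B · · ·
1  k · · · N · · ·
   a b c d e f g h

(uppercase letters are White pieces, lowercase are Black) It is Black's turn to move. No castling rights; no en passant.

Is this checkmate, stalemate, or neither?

stalemate

Black to move; black king on a1.
In check: no.
King squares — b1: attacked by Rb5; a2: attacked by Ka3; b2: attacked by Ka3.
Legal moves for Black: none.
Not in check and no legal moves → stalemate.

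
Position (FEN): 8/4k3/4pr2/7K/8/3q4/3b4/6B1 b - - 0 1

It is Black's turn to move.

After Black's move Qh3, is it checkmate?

yes

After Qh3: white king on h5; in check: yes, from the black queen on h3.
King squares — g4: attacked by Qh3; h4: attacked by Qh3; g5: attacked by Bd2; g6: attacked by Rf6; h6: attacked by Bd2.
White has no legal moves → checkmate.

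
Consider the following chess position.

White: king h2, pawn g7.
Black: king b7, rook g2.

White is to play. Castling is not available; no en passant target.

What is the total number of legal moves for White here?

White to move; king on h2.
In check: yes, from the black rook on g2.
Legal moves: Kh3, Kxg2, Kh1.
Count: 3.

3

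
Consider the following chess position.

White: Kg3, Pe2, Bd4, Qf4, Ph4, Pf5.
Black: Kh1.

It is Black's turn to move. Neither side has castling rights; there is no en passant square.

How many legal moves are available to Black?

Black to move; king on h1.
In check: no.
Legal moves: none.
Count: 0.

0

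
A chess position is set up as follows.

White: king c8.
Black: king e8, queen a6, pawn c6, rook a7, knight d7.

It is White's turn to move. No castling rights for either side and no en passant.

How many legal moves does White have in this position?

White to move; king on c8.
In check: yes, from the black queen on a6.
Legal moves: none.
Count: 0.

0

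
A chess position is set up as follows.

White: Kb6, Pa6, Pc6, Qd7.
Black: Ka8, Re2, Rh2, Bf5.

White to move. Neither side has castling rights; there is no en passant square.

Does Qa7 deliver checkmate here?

After Qa7: black king on a8; in check: yes, from the white queen on a7.
King squares — a7: attacked by Kb6; b7: attacked by Pa6; b8: attacked by Qa7.
Black has no legal moves → checkmate.

yes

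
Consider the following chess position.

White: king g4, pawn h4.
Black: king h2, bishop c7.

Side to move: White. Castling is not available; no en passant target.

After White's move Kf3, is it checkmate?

After Kf3: black king on h2; in check: no.
Black is not in check, so this cannot be checkmate.

no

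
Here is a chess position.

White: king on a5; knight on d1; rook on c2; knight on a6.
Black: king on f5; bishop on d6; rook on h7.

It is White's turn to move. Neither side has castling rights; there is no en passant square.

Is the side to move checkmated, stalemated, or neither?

White to move; white king on a5.
In check: no.
Legal moves for White include: Nb8, Nc7, Nc5, Nb4, Kb6, Kb5, Ka4, Rc8, Rc7, Rc6, Rc5+, Rc4, Rc3, Rh2, Rg2, Rf2+, Re2, Rd2, ... (list truncated; more exist).
White has legal moves and is not in check → neither.

neither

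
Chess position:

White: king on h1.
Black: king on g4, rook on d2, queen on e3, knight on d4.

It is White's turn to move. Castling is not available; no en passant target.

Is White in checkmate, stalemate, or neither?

White to move; white king on h1.
In check: no.
King squares — g1: attacked by Qe3; g2: attacked by Rd2; h2: attacked by Rd2.
Legal moves for White: none.
Not in check and no legal moves → stalemate.

stalemate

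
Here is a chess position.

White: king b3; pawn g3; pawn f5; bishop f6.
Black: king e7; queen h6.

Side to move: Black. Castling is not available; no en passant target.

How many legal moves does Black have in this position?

Black to move; king on e7.
In check: yes, from the white bishop on f6.
Legal moves: Kf8, Ke8, Kf7, Kd7, Kxf6, Kd6, Qxf6.
Count: 7.

7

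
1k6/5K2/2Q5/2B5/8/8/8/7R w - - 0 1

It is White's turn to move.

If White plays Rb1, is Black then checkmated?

After Rb1: black king on b8; in check: yes, from the white rook on b1.
King squares — a7: attacked by Bc5; b7: attacked by Rb1; c7: attacked by Qc6; a8: attacked by Qc6; c8: attacked by Qc6.
Black has no legal moves → checkmate.

yes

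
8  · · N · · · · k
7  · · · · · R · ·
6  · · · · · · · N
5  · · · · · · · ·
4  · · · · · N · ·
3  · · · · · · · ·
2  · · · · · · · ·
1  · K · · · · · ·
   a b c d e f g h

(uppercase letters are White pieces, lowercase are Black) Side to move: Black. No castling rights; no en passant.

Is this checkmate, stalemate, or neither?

Black to move; black king on h8.
In check: no.
King squares — g7: attacked by Rf7; h7: attacked by Rf7; g8: attacked by Nh6.
Legal moves for Black: none.
Not in check and no legal moves → stalemate.

stalemate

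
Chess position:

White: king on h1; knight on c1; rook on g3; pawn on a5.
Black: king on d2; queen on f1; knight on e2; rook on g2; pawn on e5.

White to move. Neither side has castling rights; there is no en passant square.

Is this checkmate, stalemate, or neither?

checkmate

White to move; white king on h1.
In check: yes, from the black queen on f1.
King squares — g1: attacked by Qf1; g2: attacked by Qf1; h2: attacked by Rg2.
Legal moves for White: none.
In check with no legal moves → checkmate.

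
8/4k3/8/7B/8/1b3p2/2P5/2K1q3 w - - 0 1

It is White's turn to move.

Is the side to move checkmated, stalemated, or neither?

neither

White to move; white king on c1.
In check: yes, from the black queen on e1.
Legal moves for White: Kb2.
White is in check but has 1 legal move → neither.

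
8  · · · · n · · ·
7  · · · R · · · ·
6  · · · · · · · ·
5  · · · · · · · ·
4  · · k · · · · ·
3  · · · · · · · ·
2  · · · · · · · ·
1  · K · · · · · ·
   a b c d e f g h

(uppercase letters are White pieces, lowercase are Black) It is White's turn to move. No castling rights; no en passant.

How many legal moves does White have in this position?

White to move; king on b1.
In check: no.
Legal moves: Rd8, Rh7, Rg7, Rf7, Re7, Rc7+, Rb7, Ra7, Rd6, Rd5, Rd4+, Rd3, Rd2, Rd1, Kc2, Kb2, Ka2, Kc1, Ka1.
Count: 19.

19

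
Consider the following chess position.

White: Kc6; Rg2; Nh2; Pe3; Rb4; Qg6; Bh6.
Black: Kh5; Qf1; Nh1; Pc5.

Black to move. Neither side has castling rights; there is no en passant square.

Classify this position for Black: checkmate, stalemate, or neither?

checkmate

Black to move; black king on h5.
In check: yes, from the white queen on g6.
King squares — g4: attacked by Rg2; h4: attacked by Rb4; g5: attacked by Rg2; g6: attacked by Rg2; h6: attacked by Qg6.
Legal moves for Black: none.
In check with no legal moves → checkmate.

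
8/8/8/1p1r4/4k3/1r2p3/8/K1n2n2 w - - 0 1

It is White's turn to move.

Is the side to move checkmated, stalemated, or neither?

stalemate

White to move; white king on a1.
In check: no.
King squares — b1: attacked by Rb3; a2: attacked by Nc1; b2: attacked by Rb3.
Legal moves for White: none.
Not in check and no legal moves → stalemate.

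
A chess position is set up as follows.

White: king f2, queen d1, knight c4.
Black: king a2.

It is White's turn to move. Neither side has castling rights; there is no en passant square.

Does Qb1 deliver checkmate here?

After Qb1: black king on a2; in check: yes, from the white queen on b1.
Black has 1 legal reply: Kxb1.
In check but a legal move exists → not checkmate.

no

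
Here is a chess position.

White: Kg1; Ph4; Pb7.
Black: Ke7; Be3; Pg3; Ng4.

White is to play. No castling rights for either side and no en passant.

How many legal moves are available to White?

White to move; king on g1.
In check: yes, from the black bishop on e3.
Legal moves: Kg2, Kh1, Kf1.
Count: 3.

3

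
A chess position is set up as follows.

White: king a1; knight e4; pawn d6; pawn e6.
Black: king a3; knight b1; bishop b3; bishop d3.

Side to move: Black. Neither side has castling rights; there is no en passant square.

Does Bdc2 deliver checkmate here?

After Bdc2: white king on a1; in check: no.
White is not in check, so this cannot be checkmate.

no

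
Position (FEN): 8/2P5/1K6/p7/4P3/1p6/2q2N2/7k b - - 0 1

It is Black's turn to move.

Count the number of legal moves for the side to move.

Black to move; king on h1.
In check: yes, from the white knight on f2.
Legal moves: Kh2, Kg2, Kg1, Qxf2+.
Count: 4.

4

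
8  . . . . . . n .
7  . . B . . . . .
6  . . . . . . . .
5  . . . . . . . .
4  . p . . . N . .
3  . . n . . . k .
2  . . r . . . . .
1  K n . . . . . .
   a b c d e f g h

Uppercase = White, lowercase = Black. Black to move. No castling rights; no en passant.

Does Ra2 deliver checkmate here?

yes

After Ra2: white king on a1; in check: yes, from the black rook on a2.
King squares — b1: attacked by Nc3; a2: attacked by Nc3; b2: attacked by Ra2.
White has no legal moves → checkmate.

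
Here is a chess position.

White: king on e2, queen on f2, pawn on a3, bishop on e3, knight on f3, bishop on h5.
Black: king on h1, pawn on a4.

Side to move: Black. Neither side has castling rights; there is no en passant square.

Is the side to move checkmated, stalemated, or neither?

Black to move; black king on h1.
In check: no.
King squares — g1: attacked by Qf2; g2: attacked by Qf2; h2: attacked by Qf2.
Legal moves for Black: none.
Not in check and no legal moves → stalemate.

stalemate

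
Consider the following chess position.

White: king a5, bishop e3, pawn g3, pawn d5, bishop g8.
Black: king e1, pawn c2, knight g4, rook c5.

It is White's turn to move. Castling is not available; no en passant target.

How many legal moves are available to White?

White to move; king on a5.
In check: yes, from the black rook on c5.
Legal moves: Kb6, Ka6, Kb4, Ka4, Bxc5.
Count: 5.

5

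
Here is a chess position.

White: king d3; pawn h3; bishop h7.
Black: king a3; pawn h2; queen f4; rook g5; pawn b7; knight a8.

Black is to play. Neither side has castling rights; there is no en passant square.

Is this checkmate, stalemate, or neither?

neither

Black to move; black king on a3.
In check: no.
Legal moves for Black include: Nc7, Nb6, Rg8, Rg7, Rg6, Rh5, Rf5, Re5, Rd5+, Rc5, Rb5, Ra5, Rg4, Rg3+, Rg2, Rg1, Qf8, Qb8, ... (list truncated; more exist).
Black has legal moves and is not in check → neither.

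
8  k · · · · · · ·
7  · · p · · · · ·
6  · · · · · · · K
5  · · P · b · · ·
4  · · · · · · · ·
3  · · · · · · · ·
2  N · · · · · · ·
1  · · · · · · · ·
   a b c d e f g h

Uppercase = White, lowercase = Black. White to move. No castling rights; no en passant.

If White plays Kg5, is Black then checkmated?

no

After Kg5: black king on a8; in check: no.
Black is not in check, so this cannot be checkmate.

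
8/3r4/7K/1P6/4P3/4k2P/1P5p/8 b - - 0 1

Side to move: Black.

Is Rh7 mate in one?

After Rh7: white king on h6; in check: yes, from the black rook on h7.
White has 3 legal replies: Kxh7, Kg6, Kg5.
In check but a legal move exists → not checkmate.

no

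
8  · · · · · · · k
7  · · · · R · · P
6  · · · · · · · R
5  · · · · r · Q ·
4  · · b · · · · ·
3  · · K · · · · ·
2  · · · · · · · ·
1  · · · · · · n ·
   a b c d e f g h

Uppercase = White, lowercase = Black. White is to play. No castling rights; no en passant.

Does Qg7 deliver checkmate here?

After Qg7: black king on h8; in check: yes, from the white queen on g7.
King squares — g7: attacked by Re7; h7: attacked by Rh6; g8: attacked by Qg7.
Black has no legal moves → checkmate.

yes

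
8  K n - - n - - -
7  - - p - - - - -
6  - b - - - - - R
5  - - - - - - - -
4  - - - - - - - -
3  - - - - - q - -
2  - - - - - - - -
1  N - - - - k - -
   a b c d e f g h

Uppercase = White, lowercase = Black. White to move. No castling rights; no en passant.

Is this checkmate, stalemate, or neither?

neither

White to move; white king on a8.
In check: yes, from the black queen on f3.
King squares — a7: attacked by Bb6; b7: attacked by Qf3; b8: available.
Legal moves for White: Kxb8, Rc6.
White is in check but has 2 legal moves → neither.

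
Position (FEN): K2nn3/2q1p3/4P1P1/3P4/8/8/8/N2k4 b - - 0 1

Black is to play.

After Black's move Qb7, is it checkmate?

After Qb7: white king on a8; in check: yes, from the black queen on b7.
King squares — a7: attacked by Qb7; b7: attacked by Nd8; b8: attacked by Qb7.
White has no legal moves → checkmate.

yes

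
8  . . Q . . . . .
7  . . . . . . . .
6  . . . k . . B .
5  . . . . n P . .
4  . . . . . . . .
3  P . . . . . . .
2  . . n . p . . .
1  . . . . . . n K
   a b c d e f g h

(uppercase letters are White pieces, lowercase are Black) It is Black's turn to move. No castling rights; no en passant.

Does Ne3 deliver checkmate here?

no

After Ne3: white king on h1; in check: no.
White is not in check, so this cannot be checkmate.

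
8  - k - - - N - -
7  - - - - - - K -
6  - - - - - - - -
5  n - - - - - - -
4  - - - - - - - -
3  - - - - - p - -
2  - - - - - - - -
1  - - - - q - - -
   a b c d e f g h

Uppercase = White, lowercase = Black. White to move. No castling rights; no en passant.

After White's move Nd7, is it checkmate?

no

After Nd7: black king on b8; in check: yes, from the white knight on d7.
Black has 5 legal replies: Kc8, Ka8, Kc7, Kb7, Ka7.
In check but a legal move exists → not checkmate.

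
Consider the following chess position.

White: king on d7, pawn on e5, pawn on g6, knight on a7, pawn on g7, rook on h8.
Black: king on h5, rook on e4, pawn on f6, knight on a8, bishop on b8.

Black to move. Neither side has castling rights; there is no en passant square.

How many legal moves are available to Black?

3

Black to move; king on h5.
In check: yes, from the white rook on h8.
Legal moves: Kxg6, Kg5, Kg4.
Count: 3.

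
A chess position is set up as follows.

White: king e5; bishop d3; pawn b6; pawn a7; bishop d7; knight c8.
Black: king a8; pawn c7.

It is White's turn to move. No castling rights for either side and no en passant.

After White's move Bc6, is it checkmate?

After Bc6: black king on a8; in check: yes, from the white bishop on c6.
King squares — a7: attacked by Pb6; b7: attacked by Bc6; b8: attacked by Pa7.
Black has no legal moves → checkmate.

yes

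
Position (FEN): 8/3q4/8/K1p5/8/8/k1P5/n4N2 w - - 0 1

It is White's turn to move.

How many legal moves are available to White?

White to move; king on a5.
In check: no.
Legal moves: Kb6, Ka6, Ng3, Ne3, Nh2, Nd2, c3, c4.
Count: 8.

8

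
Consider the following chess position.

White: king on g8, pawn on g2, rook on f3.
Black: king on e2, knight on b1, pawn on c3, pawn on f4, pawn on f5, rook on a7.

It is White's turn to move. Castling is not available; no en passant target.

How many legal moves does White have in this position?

12

White to move; king on g8.
In check: no.
Legal moves: Kh8, Kf8, Rxf4, Rh3, Rg3, Re3+, Rd3, Rxc3, Rf2+, Rf1, g3, g4.
Count: 12.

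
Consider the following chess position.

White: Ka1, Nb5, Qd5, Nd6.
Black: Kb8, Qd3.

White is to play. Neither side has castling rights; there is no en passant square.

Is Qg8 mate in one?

yes

After Qg8: black king on b8; in check: yes, from the white queen on g8.
King squares — a7: attacked by Nb5; b7: attacked by Nd6; c7: attacked by Nb5; a8: attacked by Qg8; c8: attacked by Nd6.
Black has no legal moves → checkmate.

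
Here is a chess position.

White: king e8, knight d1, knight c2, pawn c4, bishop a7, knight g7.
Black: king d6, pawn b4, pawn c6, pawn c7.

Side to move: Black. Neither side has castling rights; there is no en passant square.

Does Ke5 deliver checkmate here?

After Ke5: white king on e8; in check: no.
White is not in check, so this cannot be checkmate.

no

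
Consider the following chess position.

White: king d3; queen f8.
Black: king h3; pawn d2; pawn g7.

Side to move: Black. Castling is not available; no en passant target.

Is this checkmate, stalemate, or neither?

Black to move; black king on h3.
In check: no.
Legal moves for Black: Kh4, Kg4, Kg3, Kh2, Kg2, g6, d1=Q+, d1=R+, d1=B, d1=N, g5.
Black has 11 legal moves and is not in check → neither.

neither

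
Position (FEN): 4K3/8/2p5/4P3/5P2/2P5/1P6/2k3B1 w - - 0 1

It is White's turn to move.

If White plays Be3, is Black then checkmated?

no

After Be3: black king on c1; in check: yes, from the white bishop on e3.
Black has 4 legal replies: Kc2, Kxb2, Kd1, Kb1.
In check but a legal move exists → not checkmate.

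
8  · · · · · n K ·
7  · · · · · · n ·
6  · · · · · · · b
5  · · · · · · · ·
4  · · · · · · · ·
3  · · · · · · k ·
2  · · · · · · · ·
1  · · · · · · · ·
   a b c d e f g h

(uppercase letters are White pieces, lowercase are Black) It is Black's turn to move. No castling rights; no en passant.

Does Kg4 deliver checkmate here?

no

After Kg4: white king on g8; in check: no.
White is not in check, so this cannot be checkmate.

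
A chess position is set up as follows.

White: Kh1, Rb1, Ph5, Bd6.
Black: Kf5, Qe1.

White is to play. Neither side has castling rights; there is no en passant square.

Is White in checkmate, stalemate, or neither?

neither

White to move; white king on h1.
In check: yes, from the black queen on e1.
King squares — g1: attacked by Qe1; g2: available; h2: available.
Legal moves for White: Kh2, Kg2, Rxe1.
White is in check but has 3 legal moves → neither.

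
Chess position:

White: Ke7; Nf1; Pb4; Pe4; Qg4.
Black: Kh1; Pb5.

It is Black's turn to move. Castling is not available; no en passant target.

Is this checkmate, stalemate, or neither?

stalemate

Black to move; black king on h1.
In check: no.
King squares — g1: attacked by Qg4; g2: attacked by Qg4; h2: attacked by Nf1.
Legal moves for Black: none.
Not in check and no legal moves → stalemate.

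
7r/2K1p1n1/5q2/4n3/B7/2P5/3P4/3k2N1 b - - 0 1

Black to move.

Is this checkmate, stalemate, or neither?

neither

Black to move; black king on d1.
In check: yes, from the white bishop on a4.
Legal moves for Black: Kxd2, Ke1, Kc1.
Black is in check but has 3 legal moves → neither.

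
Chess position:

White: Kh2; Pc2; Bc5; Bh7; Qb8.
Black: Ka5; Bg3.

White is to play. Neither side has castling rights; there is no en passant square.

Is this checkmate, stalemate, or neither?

White to move; white king on h2.
In check: yes, from the black bishop on g3.
Legal moves for White: Kh3, Kxg3, Kg2, Kh1, Kg1, Qxg3.
White is in check but has 6 legal moves → neither.

neither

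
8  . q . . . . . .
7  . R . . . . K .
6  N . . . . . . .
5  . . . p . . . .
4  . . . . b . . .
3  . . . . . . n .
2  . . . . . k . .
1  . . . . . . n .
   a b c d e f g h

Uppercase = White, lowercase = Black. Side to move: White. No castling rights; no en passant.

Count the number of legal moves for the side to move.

White to move; king on g7.
In check: no.
Legal moves: Kf7, Kh6, Kf6, Rxb8, Rf7+, Re7, Rd7, Rc7, Ra7, Rb6, Rb5, Rb4, Rb3, Rb2+, Rb1, Nxb8, Nc7, Nc5, Nb4.
Count: 19.

19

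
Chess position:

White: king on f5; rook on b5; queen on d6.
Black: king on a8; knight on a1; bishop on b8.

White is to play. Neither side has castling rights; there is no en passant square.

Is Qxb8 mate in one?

yes

After Qxb8: black king on a8; in check: yes, from the white queen on b8.
King squares — a7: attacked by Qb8; b7: attacked by Rb5; b8: attacked by Rb5.
Black has no legal moves → checkmate.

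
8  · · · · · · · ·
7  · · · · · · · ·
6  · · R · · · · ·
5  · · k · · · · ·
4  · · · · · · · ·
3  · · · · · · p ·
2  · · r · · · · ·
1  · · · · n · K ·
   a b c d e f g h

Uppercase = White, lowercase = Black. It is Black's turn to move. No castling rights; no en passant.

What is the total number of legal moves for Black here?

Black to move; king on c5.
In check: yes, from the white rook on c6.
Legal moves: Kxc6, Kd5, Kb5, Kd4, Kb4.
Count: 5.

5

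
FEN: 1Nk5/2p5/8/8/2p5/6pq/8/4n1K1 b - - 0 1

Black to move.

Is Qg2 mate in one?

yes

After Qg2: white king on g1; in check: yes, from the black queen on g2.
King squares — f1: attacked by Qg2; h1: attacked by Qg2; f2: attacked by Qg2; g2: attacked by Ne1; h2: attacked by Qg2.
White has no legal moves → checkmate.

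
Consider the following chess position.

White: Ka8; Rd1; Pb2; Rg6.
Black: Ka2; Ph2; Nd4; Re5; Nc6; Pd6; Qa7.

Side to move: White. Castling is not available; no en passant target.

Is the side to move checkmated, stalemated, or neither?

White to move; white king on a8.
In check: yes, from the black queen on a7.
King squares — a7: attacked by Nc6; b7: attacked by Qa7; b8: attacked by Nc6.
Legal moves for White: none.
In check with no legal moves → checkmate.

checkmate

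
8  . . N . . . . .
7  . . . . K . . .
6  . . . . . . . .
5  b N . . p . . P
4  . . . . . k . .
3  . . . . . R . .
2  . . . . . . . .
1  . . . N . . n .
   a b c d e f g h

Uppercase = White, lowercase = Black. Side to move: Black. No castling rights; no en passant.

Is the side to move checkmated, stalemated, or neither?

neither

Black to move; black king on f4.
In check: yes, from the white rook on f3.
Legal moves for Black: Kg5, Kg4, Ke4, Kxf3, Nxf3.
Black is in check but has 5 legal moves → neither.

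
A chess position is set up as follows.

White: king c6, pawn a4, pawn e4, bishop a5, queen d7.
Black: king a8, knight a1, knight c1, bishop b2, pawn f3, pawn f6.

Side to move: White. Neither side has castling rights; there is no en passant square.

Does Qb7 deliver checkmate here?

yes

After Qb7: black king on a8; in check: yes, from the white queen on b7.
King squares — a7: attacked by Qb7; b7: attacked by Kc6; b8: attacked by Qb7.
Black has no legal moves → checkmate.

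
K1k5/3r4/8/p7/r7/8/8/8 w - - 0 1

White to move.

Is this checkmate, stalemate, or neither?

White to move; white king on a8.
In check: no.
King squares — a7: attacked by Rd7; b7: attacked by Rd7; b8: attacked by Kc8.
Legal moves for White: none.
Not in check and no legal moves → stalemate.

stalemate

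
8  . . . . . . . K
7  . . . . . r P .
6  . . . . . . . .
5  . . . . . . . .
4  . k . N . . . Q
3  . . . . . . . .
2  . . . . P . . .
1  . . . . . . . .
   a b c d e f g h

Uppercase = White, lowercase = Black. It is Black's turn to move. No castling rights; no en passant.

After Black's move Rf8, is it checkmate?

After Rf8: white king on h8; in check: yes, from the black rook on f8.
White has 9 legal replies: Kh7, gxf8=Q+, gxf8=R, gxf8=B+, gxf8=N, g8=Q, g8=R, g8=B, g8=N.
In check but a legal move exists → not checkmate.

no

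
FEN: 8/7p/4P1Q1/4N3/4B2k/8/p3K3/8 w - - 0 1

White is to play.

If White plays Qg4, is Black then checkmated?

After Qg4: black king on h4; in check: yes, from the white queen on g4.
King squares — g3: attacked by Qg4; h3: attacked by Qg4; g4: attacked by Ne5; g5: attacked by Qg4; h5: attacked by Qg4.
Black has no legal moves → checkmate.

yes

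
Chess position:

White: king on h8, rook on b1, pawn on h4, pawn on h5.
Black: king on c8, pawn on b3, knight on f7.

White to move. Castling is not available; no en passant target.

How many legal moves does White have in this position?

3

White to move; king on h8.
In check: yes, from the black knight on f7.
Legal moves: Kg8, Kh7, Kg7.
Count: 3.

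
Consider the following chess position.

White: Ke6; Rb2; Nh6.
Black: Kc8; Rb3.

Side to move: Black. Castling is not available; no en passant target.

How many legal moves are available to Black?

17

Black to move; king on c8.
In check: no.
Legal moves: Kd8, Kb8, Kc7, Kb7, Rb8, Rb7, Rb6+, Rb5, Rb4, Rh3, Rg3, Rf3, Re3+, Rd3, Rc3, Ra3, Rxb2.
Count: 17.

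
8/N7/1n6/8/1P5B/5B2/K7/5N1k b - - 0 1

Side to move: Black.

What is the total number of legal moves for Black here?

1

Black to move; king on h1.
In check: yes, from the white bishop on f3.
Legal moves: Kg1.
Count: 1.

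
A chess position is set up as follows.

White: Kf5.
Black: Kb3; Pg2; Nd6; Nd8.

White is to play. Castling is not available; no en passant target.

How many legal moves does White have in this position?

White to move; king on f5.
In check: yes, from the black knight on d6.
Legal moves: Kg6, Kf6, Kg5, Ke5, Kg4, Kf4.
Count: 6.

6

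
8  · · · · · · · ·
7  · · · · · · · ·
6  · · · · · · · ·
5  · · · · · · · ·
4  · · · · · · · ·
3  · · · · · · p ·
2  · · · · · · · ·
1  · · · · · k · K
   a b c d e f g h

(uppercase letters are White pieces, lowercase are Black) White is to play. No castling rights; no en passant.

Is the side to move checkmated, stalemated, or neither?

White to move; white king on h1.
In check: no.
King squares — g1: attacked by Kf1; g2: attacked by Kf1; h2: attacked by Pg3.
Legal moves for White: none.
Not in check and no legal moves → stalemate.

stalemate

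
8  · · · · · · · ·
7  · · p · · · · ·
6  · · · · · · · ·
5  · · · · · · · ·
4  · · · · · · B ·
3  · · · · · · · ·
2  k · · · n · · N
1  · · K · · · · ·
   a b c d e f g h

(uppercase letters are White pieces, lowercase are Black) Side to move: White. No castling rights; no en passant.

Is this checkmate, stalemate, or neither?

White to move; white king on c1.
In check: yes, from the black knight on e2.
King squares — b1: attacked by Ka2; d1: available; b2: attacked by Ka2; c2: available; d2: available.
Legal moves for White: Kd2, Kc2, Kd1, Bxe2.
White is in check but has 4 legal moves → neither.

neither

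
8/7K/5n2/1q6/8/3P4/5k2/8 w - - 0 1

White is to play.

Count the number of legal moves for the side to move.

White to move; king on h7.
In check: yes, from the black knight on f6.
Legal moves: Kh8, Kg7, Kh6, Kg6.
Count: 4.

4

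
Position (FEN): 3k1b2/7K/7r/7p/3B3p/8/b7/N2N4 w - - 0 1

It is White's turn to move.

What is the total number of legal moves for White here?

White to move; king on h7.
In check: yes, from the black rook on h6.
Legal moves: none.
Count: 0.

0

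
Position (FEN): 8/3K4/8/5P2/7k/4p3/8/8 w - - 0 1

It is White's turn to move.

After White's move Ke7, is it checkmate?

After Ke7: black king on h4; in check: no.
Black is not in check, so this cannot be checkmate.

no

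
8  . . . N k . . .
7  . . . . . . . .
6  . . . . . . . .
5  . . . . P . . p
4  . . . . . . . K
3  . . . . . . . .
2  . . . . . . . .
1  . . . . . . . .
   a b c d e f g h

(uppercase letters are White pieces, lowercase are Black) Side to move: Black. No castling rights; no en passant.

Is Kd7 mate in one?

After Kd7: white king on h4; in check: no.
White is not in check, so this cannot be checkmate.

no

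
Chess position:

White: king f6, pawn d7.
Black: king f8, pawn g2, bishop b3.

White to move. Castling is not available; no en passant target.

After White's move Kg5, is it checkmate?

no

After Kg5: black king on f8; in check: no.
Black is not in check, so this cannot be checkmate.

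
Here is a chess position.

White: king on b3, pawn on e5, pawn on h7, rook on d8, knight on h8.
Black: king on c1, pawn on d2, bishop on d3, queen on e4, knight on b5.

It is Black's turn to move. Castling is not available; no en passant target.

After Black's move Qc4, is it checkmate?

yes

After Qc4: white king on b3; in check: yes, from the black queen on c4.
King squares — a2: attacked by Qc4; b2: attacked by Kc1; c2: attacked by Kc1; a3: attacked by Nb5; c3: attacked by Qc4; a4: attacked by Qc4; b4: attacked by Qc4; c4: attacked by Bd3.
White has no legal moves → checkmate.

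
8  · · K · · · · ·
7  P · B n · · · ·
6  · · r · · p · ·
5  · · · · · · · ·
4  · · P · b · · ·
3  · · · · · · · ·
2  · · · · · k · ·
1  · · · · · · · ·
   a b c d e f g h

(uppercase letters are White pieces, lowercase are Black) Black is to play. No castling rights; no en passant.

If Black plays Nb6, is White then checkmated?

no

After Nb6: white king on c8; in check: yes, from the black knight on b6.
White has 3 legal replies: Kd8, Kb8, Kb7.
In check but a legal move exists → not checkmate.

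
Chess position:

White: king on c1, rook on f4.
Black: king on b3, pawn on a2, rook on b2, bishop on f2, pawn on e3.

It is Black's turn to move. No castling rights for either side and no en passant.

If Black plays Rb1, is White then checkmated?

yes

After Rb1: white king on c1; in check: yes, from the black rook on b1.
King squares — b1: attacked by Pa2; d1: attacked by Rb1; b2: attacked by Rb1; c2: attacked by Kb3; d2: attacked by Pe3.
White has no legal moves → checkmate.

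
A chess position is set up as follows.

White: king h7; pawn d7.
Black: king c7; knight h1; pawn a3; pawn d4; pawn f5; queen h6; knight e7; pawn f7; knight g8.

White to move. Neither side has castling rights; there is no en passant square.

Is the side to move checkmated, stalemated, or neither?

checkmate

White to move; white king on h7.
In check: yes, from the black queen on h6.
King squares — g6: attacked by Qh6; h6: attacked by Ng8; g7: attacked by Qh6; g8: attacked by Ne7; h8: attacked by Qh6.
Legal moves for White: none.
In check with no legal moves → checkmate.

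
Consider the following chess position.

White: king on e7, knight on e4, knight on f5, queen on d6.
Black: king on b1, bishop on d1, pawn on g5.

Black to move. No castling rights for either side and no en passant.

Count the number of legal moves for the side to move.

13

Black to move; king on b1.
In check: no.
Legal moves: Bh5, Bg4, Ba4, Bf3, Bb3, Be2, Bc2, Kc2, Kb2, Ka2, Kc1, Ka1, g4.
Count: 13.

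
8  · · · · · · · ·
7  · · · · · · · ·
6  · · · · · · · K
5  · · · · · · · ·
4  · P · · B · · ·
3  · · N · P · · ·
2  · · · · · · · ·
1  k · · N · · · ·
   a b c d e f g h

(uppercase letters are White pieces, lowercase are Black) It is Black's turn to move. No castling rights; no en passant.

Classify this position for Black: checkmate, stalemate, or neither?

Black to move; black king on a1.
In check: no.
King squares — b1: attacked by Nc3; a2: attacked by Nc3; b2: attacked by Nd1.
Legal moves for Black: none.
Not in check and no legal moves → stalemate.

stalemate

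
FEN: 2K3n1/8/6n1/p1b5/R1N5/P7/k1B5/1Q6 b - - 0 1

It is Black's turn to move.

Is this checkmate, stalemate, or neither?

checkmate

Black to move; black king on a2.
In check: yes, from the white queen on b1.
King squares — a1: attacked by Qb1; b1: attacked by Bc2; b2: attacked by Qb1; a3: attacked by Ra4; b3: attacked by Qb1.
Legal moves for Black: none.
In check with no legal moves → checkmate.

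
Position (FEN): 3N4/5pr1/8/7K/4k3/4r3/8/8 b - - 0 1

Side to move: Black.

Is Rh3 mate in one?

yes

After Rh3: white king on h5; in check: yes, from the black rook on h3.
King squares — g4: attacked by Rg7; h4: attacked by Rh3; g5: attacked by Rg7; g6: attacked by Pf7; h6: attacked by Rh3.
White has no legal moves → checkmate.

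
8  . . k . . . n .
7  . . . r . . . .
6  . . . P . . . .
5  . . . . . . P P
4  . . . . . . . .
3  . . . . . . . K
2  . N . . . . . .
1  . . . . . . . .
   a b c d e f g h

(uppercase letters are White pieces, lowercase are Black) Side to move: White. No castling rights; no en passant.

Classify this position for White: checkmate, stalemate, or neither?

neither

White to move; white king on h3.
In check: no.
Legal moves for White: Kh4, Kg4, Kg3, Kh2, Kg2, Nc4, Na4, Nd3, Nd1, h6, g6.
White has 11 legal moves and is not in check → neither.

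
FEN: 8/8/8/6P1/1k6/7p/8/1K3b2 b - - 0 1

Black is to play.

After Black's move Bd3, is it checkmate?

no

After Bd3: white king on b1; in check: yes, from the black bishop on d3.
White has 4 legal replies: Kb2, Ka2, Kc1, Ka1.
In check but a legal move exists → not checkmate.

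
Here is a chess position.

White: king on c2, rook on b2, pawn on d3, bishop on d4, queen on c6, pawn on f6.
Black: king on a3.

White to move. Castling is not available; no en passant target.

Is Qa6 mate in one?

yes

After Qa6: black king on a3; in check: yes, from the white queen on a6.
King squares — a2: attacked by Rb2; b2: attacked by Kc2; b3: attacked by Rb2; a4: attacked by Qa6; b4: attacked by Rb2.
Black has no legal moves → checkmate.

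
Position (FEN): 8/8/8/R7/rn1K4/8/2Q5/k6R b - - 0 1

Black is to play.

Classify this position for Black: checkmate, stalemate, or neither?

Black to move; black king on a1.
In check: yes, from the white rook on h1.
King squares — b1: attacked by Rh1; a2: attacked by Qc2; b2: attacked by Qc2.
Legal moves for Black: none.
In check with no legal moves → checkmate.

checkmate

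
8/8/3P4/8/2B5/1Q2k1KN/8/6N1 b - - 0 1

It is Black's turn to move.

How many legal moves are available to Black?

3

Black to move; king on e3.
In check: yes, from the white queen on b3.
Legal moves: Ke4, Kd4, Kd2.
Count: 3.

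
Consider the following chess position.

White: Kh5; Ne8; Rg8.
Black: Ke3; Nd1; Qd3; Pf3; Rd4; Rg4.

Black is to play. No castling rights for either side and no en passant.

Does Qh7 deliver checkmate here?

After Qh7: white king on h5; in check: yes, from the black queen on h7.
King squares — g4: attacked by Rd4; h4: attacked by Rg4; g5: attacked by Rg4; g6: attacked by Rg4; h6: attacked by Qh7.
White has no legal moves → checkmate.

yes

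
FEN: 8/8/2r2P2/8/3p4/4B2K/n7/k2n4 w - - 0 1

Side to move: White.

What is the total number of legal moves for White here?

14

White to move; king on h3.
In check: no.
Legal moves: Kh4, Kg4, Kg3, Kh2, Kg2, Bh6, Bg5, Bf4, Bxd4+, Bf2, Bd2, Bg1, Bc1, f7.
Count: 14.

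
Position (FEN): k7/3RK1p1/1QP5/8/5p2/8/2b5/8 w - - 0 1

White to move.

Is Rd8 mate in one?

yes

After Rd8: black king on a8; in check: yes, from the white rook on d8.
King squares — a7: attacked by Qb6; b7: attacked by Qb6; b8: attacked by Qb6.
Black has no legal moves → checkmate.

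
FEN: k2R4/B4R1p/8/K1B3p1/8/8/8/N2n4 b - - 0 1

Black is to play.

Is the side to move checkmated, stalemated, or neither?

Black to move; black king on a8.
In check: yes, from the white rook on d8.
King squares — a7: attacked by Bc5; b7: attacked by Rf7; b8: attacked by Ba7.
Legal moves for Black: none.
In check with no legal moves → checkmate.

checkmate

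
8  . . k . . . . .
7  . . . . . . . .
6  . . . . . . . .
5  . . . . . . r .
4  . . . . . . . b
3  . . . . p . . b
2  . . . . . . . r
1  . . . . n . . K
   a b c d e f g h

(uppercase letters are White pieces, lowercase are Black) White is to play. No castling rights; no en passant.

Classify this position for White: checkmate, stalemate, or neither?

White to move; white king on h1.
In check: yes, from the black rook on h2.
King squares — g1: attacked by Rg5; g2: attacked by Ne1; h2: available.
Legal moves for White: Kxh2.
White is in check but has 1 legal move → neither.

neither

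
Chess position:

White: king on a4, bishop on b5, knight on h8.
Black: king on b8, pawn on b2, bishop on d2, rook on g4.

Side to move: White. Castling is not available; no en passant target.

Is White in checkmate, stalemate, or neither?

neither

White to move; white king on a4.
In check: yes, from the black rook on g4.
Legal moves for White: Kb3, Ka3, Bc4.
White is in check but has 3 legal moves → neither.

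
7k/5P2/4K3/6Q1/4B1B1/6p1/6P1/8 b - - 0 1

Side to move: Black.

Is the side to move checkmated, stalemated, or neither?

Black to move; black king on h8.
In check: no.
King squares — g7: attacked by Qg5; h7: attacked by Be4; g8: attacked by Qg5.
Legal moves for Black: none.
Not in check and no legal moves → stalemate.

stalemate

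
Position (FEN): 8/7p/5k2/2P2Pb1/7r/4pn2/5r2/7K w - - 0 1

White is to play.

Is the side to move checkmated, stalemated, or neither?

White to move; white king on h1.
In check: yes, from the black rook on h4.
King squares — g1: attacked by Nf3; g2: attacked by Rf2; h2: attacked by Rf2.
Legal moves for White: none.
In check with no legal moves → checkmate.

checkmate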